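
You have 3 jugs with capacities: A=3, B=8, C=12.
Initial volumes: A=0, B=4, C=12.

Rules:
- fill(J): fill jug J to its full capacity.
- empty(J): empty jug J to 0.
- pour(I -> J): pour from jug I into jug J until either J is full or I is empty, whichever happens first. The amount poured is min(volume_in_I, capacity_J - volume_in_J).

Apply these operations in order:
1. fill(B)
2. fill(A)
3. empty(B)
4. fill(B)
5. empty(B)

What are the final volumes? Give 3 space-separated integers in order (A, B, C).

Answer: 3 0 12

Derivation:
Step 1: fill(B) -> (A=0 B=8 C=12)
Step 2: fill(A) -> (A=3 B=8 C=12)
Step 3: empty(B) -> (A=3 B=0 C=12)
Step 4: fill(B) -> (A=3 B=8 C=12)
Step 5: empty(B) -> (A=3 B=0 C=12)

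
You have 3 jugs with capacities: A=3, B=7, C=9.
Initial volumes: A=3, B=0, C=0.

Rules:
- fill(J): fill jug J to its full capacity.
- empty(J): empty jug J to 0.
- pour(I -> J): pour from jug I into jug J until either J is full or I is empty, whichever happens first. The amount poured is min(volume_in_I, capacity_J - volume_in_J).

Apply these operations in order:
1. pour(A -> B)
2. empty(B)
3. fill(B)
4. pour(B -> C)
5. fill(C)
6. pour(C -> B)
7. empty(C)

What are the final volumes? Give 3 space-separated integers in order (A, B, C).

Step 1: pour(A -> B) -> (A=0 B=3 C=0)
Step 2: empty(B) -> (A=0 B=0 C=0)
Step 3: fill(B) -> (A=0 B=7 C=0)
Step 4: pour(B -> C) -> (A=0 B=0 C=7)
Step 5: fill(C) -> (A=0 B=0 C=9)
Step 6: pour(C -> B) -> (A=0 B=7 C=2)
Step 7: empty(C) -> (A=0 B=7 C=0)

Answer: 0 7 0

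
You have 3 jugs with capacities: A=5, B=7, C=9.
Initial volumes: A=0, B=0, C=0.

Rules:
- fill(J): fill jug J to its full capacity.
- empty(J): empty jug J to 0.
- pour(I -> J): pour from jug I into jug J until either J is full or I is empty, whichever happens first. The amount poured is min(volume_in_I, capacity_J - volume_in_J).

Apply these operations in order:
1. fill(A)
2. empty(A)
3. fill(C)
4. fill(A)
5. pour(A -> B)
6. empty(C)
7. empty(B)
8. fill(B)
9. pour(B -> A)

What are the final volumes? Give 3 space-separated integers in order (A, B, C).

Answer: 5 2 0

Derivation:
Step 1: fill(A) -> (A=5 B=0 C=0)
Step 2: empty(A) -> (A=0 B=0 C=0)
Step 3: fill(C) -> (A=0 B=0 C=9)
Step 4: fill(A) -> (A=5 B=0 C=9)
Step 5: pour(A -> B) -> (A=0 B=5 C=9)
Step 6: empty(C) -> (A=0 B=5 C=0)
Step 7: empty(B) -> (A=0 B=0 C=0)
Step 8: fill(B) -> (A=0 B=7 C=0)
Step 9: pour(B -> A) -> (A=5 B=2 C=0)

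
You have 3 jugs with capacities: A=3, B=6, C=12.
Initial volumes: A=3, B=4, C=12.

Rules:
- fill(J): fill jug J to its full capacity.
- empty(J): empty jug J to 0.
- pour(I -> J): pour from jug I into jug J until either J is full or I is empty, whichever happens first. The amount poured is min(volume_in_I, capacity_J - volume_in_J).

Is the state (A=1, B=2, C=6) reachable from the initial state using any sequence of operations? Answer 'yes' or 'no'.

Answer: no

Derivation:
BFS explored all 86 reachable states.
Reachable set includes: (0,0,0), (0,0,1), (0,0,3), (0,0,4), (0,0,6), (0,0,7), (0,0,9), (0,0,10), (0,0,12), (0,1,0), (0,1,3), (0,1,6) ...
Target (A=1, B=2, C=6) not in reachable set → no.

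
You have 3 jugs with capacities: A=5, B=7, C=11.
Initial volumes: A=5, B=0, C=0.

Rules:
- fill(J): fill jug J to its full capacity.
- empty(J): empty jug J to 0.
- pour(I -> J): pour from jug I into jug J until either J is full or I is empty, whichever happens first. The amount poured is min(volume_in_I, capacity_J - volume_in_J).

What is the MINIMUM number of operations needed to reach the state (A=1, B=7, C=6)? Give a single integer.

Answer: 7

Derivation:
BFS from (A=5, B=0, C=0). One shortest path:
  1. empty(A) -> (A=0 B=0 C=0)
  2. fill(B) -> (A=0 B=7 C=0)
  3. pour(B -> C) -> (A=0 B=0 C=7)
  4. fill(B) -> (A=0 B=7 C=7)
  5. pour(B -> A) -> (A=5 B=2 C=7)
  6. pour(A -> C) -> (A=1 B=2 C=11)
  7. pour(C -> B) -> (A=1 B=7 C=6)
Reached target in 7 moves.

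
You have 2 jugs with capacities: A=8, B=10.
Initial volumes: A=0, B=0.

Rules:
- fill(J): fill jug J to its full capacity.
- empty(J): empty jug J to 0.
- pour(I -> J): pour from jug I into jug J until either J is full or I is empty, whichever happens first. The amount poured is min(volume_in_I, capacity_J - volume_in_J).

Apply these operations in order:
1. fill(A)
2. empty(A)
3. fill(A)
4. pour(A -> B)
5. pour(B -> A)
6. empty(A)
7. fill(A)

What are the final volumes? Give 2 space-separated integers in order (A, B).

Answer: 8 0

Derivation:
Step 1: fill(A) -> (A=8 B=0)
Step 2: empty(A) -> (A=0 B=0)
Step 3: fill(A) -> (A=8 B=0)
Step 4: pour(A -> B) -> (A=0 B=8)
Step 5: pour(B -> A) -> (A=8 B=0)
Step 6: empty(A) -> (A=0 B=0)
Step 7: fill(A) -> (A=8 B=0)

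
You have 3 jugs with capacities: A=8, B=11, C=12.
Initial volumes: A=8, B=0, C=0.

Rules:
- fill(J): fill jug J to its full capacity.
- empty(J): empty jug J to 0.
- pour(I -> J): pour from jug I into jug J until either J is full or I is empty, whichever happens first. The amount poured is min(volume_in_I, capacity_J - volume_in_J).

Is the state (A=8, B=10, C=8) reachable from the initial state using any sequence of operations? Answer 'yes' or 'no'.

BFS from (A=8, B=0, C=0):
  1. fill(B) -> (A=8 B=11 C=0)
  2. pour(B -> C) -> (A=8 B=0 C=11)
  3. fill(B) -> (A=8 B=11 C=11)
  4. pour(B -> C) -> (A=8 B=10 C=12)
  5. empty(C) -> (A=8 B=10 C=0)
  6. pour(A -> C) -> (A=0 B=10 C=8)
  7. fill(A) -> (A=8 B=10 C=8)
Target reached → yes.

Answer: yes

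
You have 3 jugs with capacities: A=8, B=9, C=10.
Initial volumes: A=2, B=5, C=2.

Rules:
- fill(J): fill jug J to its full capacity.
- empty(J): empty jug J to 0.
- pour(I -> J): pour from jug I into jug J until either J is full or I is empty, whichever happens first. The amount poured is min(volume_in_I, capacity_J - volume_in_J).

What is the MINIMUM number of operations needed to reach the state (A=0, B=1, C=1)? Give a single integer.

Answer: 6

Derivation:
BFS from (A=2, B=5, C=2). One shortest path:
  1. fill(A) -> (A=8 B=5 C=2)
  2. empty(B) -> (A=8 B=0 C=2)
  3. pour(A -> B) -> (A=0 B=8 C=2)
  4. pour(C -> B) -> (A=0 B=9 C=1)
  5. pour(B -> A) -> (A=8 B=1 C=1)
  6. empty(A) -> (A=0 B=1 C=1)
Reached target in 6 moves.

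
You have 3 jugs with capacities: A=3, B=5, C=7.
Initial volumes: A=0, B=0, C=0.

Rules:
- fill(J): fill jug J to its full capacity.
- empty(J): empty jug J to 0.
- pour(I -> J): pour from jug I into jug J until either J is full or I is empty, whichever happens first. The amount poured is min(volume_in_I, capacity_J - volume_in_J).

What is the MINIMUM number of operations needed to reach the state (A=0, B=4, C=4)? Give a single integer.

BFS from (A=0, B=0, C=0). One shortest path:
  1. fill(A) -> (A=3 B=0 C=0)
  2. fill(B) -> (A=3 B=5 C=0)
  3. pour(A -> C) -> (A=0 B=5 C=3)
  4. pour(B -> C) -> (A=0 B=1 C=7)
  5. pour(C -> A) -> (A=3 B=1 C=4)
  6. pour(A -> B) -> (A=0 B=4 C=4)
Reached target in 6 moves.

Answer: 6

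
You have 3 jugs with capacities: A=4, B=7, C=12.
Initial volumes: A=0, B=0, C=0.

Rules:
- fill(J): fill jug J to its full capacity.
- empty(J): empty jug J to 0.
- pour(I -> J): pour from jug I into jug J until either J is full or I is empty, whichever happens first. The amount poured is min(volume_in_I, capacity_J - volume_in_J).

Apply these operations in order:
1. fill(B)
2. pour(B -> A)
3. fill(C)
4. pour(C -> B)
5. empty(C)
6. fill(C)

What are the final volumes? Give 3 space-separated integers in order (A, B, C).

Step 1: fill(B) -> (A=0 B=7 C=0)
Step 2: pour(B -> A) -> (A=4 B=3 C=0)
Step 3: fill(C) -> (A=4 B=3 C=12)
Step 4: pour(C -> B) -> (A=4 B=7 C=8)
Step 5: empty(C) -> (A=4 B=7 C=0)
Step 6: fill(C) -> (A=4 B=7 C=12)

Answer: 4 7 12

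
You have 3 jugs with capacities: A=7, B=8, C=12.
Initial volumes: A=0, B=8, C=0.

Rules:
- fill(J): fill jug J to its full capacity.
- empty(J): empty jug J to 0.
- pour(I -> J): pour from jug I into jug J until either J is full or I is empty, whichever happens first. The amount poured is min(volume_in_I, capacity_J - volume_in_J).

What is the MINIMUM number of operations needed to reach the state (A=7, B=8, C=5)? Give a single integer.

Answer: 2

Derivation:
BFS from (A=0, B=8, C=0). One shortest path:
  1. fill(C) -> (A=0 B=8 C=12)
  2. pour(C -> A) -> (A=7 B=8 C=5)
Reached target in 2 moves.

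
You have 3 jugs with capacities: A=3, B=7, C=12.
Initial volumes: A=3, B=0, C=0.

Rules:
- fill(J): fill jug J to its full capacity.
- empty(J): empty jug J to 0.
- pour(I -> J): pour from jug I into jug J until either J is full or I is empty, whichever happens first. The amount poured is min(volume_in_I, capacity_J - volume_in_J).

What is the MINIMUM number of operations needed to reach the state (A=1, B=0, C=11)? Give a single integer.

BFS from (A=3, B=0, C=0). One shortest path:
  1. empty(A) -> (A=0 B=0 C=0)
  2. fill(C) -> (A=0 B=0 C=12)
  3. pour(C -> B) -> (A=0 B=7 C=5)
  4. pour(B -> A) -> (A=3 B=4 C=5)
  5. pour(A -> C) -> (A=0 B=4 C=8)
  6. pour(B -> A) -> (A=3 B=1 C=8)
  7. pour(A -> C) -> (A=0 B=1 C=11)
  8. pour(B -> A) -> (A=1 B=0 C=11)
Reached target in 8 moves.

Answer: 8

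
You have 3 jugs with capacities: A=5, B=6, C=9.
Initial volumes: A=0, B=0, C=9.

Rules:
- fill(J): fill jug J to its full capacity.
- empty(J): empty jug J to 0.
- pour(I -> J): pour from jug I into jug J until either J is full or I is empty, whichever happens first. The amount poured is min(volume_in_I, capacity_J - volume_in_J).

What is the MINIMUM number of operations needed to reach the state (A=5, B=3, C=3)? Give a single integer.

BFS from (A=0, B=0, C=9). One shortest path:
  1. fill(A) -> (A=5 B=0 C=9)
  2. fill(B) -> (A=5 B=6 C=9)
  3. empty(C) -> (A=5 B=6 C=0)
  4. pour(B -> C) -> (A=5 B=0 C=6)
  5. pour(A -> C) -> (A=2 B=0 C=9)
  6. pour(C -> B) -> (A=2 B=6 C=3)
  7. pour(B -> A) -> (A=5 B=3 C=3)
Reached target in 7 moves.

Answer: 7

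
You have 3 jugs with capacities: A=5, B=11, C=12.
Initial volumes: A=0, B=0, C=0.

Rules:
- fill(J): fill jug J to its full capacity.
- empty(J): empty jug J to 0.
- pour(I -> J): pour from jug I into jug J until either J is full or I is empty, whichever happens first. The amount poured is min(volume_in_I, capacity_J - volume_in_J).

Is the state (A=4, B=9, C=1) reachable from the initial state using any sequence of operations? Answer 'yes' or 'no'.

BFS explored all 496 reachable states.
Reachable set includes: (0,0,0), (0,0,1), (0,0,2), (0,0,3), (0,0,4), (0,0,5), (0,0,6), (0,0,7), (0,0,8), (0,0,9), (0,0,10), (0,0,11) ...
Target (A=4, B=9, C=1) not in reachable set → no.

Answer: no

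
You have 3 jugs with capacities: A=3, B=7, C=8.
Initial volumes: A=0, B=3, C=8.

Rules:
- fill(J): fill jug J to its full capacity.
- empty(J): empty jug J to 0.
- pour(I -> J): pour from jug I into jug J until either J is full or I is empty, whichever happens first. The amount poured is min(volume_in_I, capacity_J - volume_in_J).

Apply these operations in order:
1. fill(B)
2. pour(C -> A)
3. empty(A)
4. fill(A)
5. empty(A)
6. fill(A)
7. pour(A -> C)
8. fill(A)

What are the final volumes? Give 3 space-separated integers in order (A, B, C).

Step 1: fill(B) -> (A=0 B=7 C=8)
Step 2: pour(C -> A) -> (A=3 B=7 C=5)
Step 3: empty(A) -> (A=0 B=7 C=5)
Step 4: fill(A) -> (A=3 B=7 C=5)
Step 5: empty(A) -> (A=0 B=7 C=5)
Step 6: fill(A) -> (A=3 B=7 C=5)
Step 7: pour(A -> C) -> (A=0 B=7 C=8)
Step 8: fill(A) -> (A=3 B=7 C=8)

Answer: 3 7 8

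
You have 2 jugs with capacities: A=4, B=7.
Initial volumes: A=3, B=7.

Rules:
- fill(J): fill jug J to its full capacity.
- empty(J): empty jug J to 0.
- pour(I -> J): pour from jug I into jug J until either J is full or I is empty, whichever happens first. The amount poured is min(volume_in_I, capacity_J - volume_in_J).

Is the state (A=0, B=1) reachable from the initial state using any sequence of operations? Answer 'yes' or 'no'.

Answer: yes

Derivation:
BFS from (A=3, B=7):
  1. fill(A) -> (A=4 B=7)
  2. empty(B) -> (A=4 B=0)
  3. pour(A -> B) -> (A=0 B=4)
  4. fill(A) -> (A=4 B=4)
  5. pour(A -> B) -> (A=1 B=7)
  6. empty(B) -> (A=1 B=0)
  7. pour(A -> B) -> (A=0 B=1)
Target reached → yes.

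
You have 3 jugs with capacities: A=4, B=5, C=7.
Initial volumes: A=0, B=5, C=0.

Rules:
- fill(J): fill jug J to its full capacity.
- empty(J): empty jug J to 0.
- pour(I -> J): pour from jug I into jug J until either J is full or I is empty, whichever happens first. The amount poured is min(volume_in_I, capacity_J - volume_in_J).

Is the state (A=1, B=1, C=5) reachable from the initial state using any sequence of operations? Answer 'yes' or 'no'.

BFS explored all 168 reachable states.
Reachable set includes: (0,0,0), (0,0,1), (0,0,2), (0,0,3), (0,0,4), (0,0,5), (0,0,6), (0,0,7), (0,1,0), (0,1,1), (0,1,2), (0,1,3) ...
Target (A=1, B=1, C=5) not in reachable set → no.

Answer: no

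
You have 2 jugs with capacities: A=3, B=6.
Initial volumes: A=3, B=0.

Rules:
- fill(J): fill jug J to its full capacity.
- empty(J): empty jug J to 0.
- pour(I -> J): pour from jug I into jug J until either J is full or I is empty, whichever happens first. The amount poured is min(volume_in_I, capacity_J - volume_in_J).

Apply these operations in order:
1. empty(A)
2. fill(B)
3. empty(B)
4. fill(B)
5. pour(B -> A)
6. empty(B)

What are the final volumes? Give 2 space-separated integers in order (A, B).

Step 1: empty(A) -> (A=0 B=0)
Step 2: fill(B) -> (A=0 B=6)
Step 3: empty(B) -> (A=0 B=0)
Step 4: fill(B) -> (A=0 B=6)
Step 5: pour(B -> A) -> (A=3 B=3)
Step 6: empty(B) -> (A=3 B=0)

Answer: 3 0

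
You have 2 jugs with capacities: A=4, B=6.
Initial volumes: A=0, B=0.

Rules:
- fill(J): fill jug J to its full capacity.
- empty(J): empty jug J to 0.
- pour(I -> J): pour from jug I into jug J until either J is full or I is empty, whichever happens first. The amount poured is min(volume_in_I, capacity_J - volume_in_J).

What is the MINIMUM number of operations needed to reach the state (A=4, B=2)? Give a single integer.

BFS from (A=0, B=0). One shortest path:
  1. fill(B) -> (A=0 B=6)
  2. pour(B -> A) -> (A=4 B=2)
Reached target in 2 moves.

Answer: 2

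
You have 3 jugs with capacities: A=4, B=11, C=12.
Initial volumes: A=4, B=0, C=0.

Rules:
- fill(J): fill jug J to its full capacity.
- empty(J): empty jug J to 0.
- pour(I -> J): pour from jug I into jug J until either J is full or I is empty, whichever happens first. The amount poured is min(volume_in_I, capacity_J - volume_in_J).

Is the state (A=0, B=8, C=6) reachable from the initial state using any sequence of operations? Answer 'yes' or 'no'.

Answer: yes

Derivation:
BFS from (A=4, B=0, C=0):
  1. fill(B) -> (A=4 B=11 C=0)
  2. pour(B -> C) -> (A=4 B=0 C=11)
  3. fill(B) -> (A=4 B=11 C=11)
  4. pour(B -> C) -> (A=4 B=10 C=12)
  5. empty(C) -> (A=4 B=10 C=0)
  6. pour(B -> C) -> (A=4 B=0 C=10)
  7. pour(A -> B) -> (A=0 B=4 C=10)
  8. pour(C -> A) -> (A=4 B=4 C=6)
  9. pour(A -> B) -> (A=0 B=8 C=6)
Target reached → yes.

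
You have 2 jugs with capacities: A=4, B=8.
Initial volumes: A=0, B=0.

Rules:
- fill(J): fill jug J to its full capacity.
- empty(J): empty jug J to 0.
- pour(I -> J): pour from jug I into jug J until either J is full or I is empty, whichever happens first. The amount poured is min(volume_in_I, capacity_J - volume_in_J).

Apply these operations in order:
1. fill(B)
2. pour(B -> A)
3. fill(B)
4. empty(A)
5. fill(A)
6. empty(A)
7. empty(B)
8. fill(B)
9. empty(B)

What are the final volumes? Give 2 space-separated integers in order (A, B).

Answer: 0 0

Derivation:
Step 1: fill(B) -> (A=0 B=8)
Step 2: pour(B -> A) -> (A=4 B=4)
Step 3: fill(B) -> (A=4 B=8)
Step 4: empty(A) -> (A=0 B=8)
Step 5: fill(A) -> (A=4 B=8)
Step 6: empty(A) -> (A=0 B=8)
Step 7: empty(B) -> (A=0 B=0)
Step 8: fill(B) -> (A=0 B=8)
Step 9: empty(B) -> (A=0 B=0)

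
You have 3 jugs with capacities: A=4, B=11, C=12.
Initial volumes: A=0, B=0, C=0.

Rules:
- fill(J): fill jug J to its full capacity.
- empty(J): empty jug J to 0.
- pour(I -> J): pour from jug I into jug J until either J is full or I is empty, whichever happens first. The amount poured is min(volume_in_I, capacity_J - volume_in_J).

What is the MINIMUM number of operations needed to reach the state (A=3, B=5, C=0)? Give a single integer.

BFS from (A=0, B=0, C=0). One shortest path:
  1. fill(C) -> (A=0 B=0 C=12)
  2. pour(C -> B) -> (A=0 B=11 C=1)
  3. pour(B -> A) -> (A=4 B=7 C=1)
  4. empty(A) -> (A=0 B=7 C=1)
  5. pour(B -> A) -> (A=4 B=3 C=1)
  6. pour(A -> C) -> (A=0 B=3 C=5)
  7. pour(B -> A) -> (A=3 B=0 C=5)
  8. pour(C -> B) -> (A=3 B=5 C=0)
Reached target in 8 moves.

Answer: 8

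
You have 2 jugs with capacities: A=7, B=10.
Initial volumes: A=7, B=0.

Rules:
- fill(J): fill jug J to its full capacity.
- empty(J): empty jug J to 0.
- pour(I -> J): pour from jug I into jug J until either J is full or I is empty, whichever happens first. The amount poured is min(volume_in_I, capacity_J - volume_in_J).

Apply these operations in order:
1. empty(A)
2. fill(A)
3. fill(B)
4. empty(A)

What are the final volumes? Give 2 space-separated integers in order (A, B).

Step 1: empty(A) -> (A=0 B=0)
Step 2: fill(A) -> (A=7 B=0)
Step 3: fill(B) -> (A=7 B=10)
Step 4: empty(A) -> (A=0 B=10)

Answer: 0 10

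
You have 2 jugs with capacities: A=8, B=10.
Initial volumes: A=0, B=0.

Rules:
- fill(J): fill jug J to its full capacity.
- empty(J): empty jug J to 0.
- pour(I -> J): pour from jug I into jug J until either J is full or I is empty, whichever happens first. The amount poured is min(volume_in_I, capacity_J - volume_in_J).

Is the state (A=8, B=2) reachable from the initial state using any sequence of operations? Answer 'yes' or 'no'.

Answer: yes

Derivation:
BFS from (A=0, B=0):
  1. fill(B) -> (A=0 B=10)
  2. pour(B -> A) -> (A=8 B=2)
Target reached → yes.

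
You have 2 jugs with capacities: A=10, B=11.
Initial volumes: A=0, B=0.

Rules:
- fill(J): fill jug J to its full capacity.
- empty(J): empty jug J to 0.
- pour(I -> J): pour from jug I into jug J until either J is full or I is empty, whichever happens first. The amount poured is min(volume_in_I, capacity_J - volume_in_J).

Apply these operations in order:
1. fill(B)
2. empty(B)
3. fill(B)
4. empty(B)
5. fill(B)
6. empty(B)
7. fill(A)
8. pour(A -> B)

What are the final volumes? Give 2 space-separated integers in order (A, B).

Step 1: fill(B) -> (A=0 B=11)
Step 2: empty(B) -> (A=0 B=0)
Step 3: fill(B) -> (A=0 B=11)
Step 4: empty(B) -> (A=0 B=0)
Step 5: fill(B) -> (A=0 B=11)
Step 6: empty(B) -> (A=0 B=0)
Step 7: fill(A) -> (A=10 B=0)
Step 8: pour(A -> B) -> (A=0 B=10)

Answer: 0 10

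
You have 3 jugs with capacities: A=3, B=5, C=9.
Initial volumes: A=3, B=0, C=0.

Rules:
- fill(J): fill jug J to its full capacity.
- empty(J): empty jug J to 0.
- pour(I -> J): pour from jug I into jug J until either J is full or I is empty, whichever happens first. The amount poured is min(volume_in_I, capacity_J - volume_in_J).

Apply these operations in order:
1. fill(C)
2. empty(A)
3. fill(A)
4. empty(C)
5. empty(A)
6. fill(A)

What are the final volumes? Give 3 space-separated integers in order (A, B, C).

Answer: 3 0 0

Derivation:
Step 1: fill(C) -> (A=3 B=0 C=9)
Step 2: empty(A) -> (A=0 B=0 C=9)
Step 3: fill(A) -> (A=3 B=0 C=9)
Step 4: empty(C) -> (A=3 B=0 C=0)
Step 5: empty(A) -> (A=0 B=0 C=0)
Step 6: fill(A) -> (A=3 B=0 C=0)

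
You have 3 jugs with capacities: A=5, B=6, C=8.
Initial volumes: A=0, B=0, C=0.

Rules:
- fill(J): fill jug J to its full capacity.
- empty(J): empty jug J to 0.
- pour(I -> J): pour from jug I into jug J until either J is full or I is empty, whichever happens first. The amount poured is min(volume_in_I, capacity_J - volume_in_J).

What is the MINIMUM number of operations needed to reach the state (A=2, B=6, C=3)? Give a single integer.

Answer: 6

Derivation:
BFS from (A=0, B=0, C=0). One shortest path:
  1. fill(A) -> (A=5 B=0 C=0)
  2. fill(B) -> (A=5 B=6 C=0)
  3. pour(A -> C) -> (A=0 B=6 C=5)
  4. pour(B -> A) -> (A=5 B=1 C=5)
  5. pour(A -> C) -> (A=2 B=1 C=8)
  6. pour(C -> B) -> (A=2 B=6 C=3)
Reached target in 6 moves.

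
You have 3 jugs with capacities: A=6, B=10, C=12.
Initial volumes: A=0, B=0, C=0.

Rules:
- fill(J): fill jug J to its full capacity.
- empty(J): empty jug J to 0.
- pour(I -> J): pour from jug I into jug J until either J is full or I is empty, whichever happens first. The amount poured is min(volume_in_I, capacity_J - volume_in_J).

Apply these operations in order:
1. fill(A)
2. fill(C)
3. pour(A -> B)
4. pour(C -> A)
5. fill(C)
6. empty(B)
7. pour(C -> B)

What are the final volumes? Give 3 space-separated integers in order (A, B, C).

Step 1: fill(A) -> (A=6 B=0 C=0)
Step 2: fill(C) -> (A=6 B=0 C=12)
Step 3: pour(A -> B) -> (A=0 B=6 C=12)
Step 4: pour(C -> A) -> (A=6 B=6 C=6)
Step 5: fill(C) -> (A=6 B=6 C=12)
Step 6: empty(B) -> (A=6 B=0 C=12)
Step 7: pour(C -> B) -> (A=6 B=10 C=2)

Answer: 6 10 2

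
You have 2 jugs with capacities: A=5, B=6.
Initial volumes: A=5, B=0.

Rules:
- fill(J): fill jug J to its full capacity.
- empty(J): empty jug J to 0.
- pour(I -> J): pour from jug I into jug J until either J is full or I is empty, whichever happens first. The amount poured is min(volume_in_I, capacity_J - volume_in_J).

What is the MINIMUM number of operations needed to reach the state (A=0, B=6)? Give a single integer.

BFS from (A=5, B=0). One shortest path:
  1. empty(A) -> (A=0 B=0)
  2. fill(B) -> (A=0 B=6)
Reached target in 2 moves.

Answer: 2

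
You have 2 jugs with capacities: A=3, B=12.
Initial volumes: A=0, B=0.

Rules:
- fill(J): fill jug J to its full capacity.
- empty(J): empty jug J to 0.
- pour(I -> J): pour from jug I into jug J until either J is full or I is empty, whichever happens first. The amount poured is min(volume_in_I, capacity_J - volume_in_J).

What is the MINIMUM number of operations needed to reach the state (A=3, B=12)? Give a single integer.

Answer: 2

Derivation:
BFS from (A=0, B=0). One shortest path:
  1. fill(A) -> (A=3 B=0)
  2. fill(B) -> (A=3 B=12)
Reached target in 2 moves.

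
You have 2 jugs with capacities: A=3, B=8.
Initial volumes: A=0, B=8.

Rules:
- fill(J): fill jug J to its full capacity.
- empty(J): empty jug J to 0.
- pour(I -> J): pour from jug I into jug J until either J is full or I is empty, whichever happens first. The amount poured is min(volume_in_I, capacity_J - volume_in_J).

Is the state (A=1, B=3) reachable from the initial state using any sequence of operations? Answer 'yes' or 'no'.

BFS explored all 22 reachable states.
Reachable set includes: (0,0), (0,1), (0,2), (0,3), (0,4), (0,5), (0,6), (0,7), (0,8), (1,0), (1,8), (2,0) ...
Target (A=1, B=3) not in reachable set → no.

Answer: no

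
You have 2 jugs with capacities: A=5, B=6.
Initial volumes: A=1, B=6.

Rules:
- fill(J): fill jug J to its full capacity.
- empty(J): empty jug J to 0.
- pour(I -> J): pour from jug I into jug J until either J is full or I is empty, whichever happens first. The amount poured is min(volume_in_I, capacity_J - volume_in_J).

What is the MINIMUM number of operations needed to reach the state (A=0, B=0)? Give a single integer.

Answer: 2

Derivation:
BFS from (A=1, B=6). One shortest path:
  1. empty(A) -> (A=0 B=6)
  2. empty(B) -> (A=0 B=0)
Reached target in 2 moves.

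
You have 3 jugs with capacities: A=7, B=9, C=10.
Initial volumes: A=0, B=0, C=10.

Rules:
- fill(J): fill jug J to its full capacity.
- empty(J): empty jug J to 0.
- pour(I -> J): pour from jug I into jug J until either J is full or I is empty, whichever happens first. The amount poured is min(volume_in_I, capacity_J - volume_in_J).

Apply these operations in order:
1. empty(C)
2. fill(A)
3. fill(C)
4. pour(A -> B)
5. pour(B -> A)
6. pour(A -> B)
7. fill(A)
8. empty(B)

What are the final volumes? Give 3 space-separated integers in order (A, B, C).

Step 1: empty(C) -> (A=0 B=0 C=0)
Step 2: fill(A) -> (A=7 B=0 C=0)
Step 3: fill(C) -> (A=7 B=0 C=10)
Step 4: pour(A -> B) -> (A=0 B=7 C=10)
Step 5: pour(B -> A) -> (A=7 B=0 C=10)
Step 6: pour(A -> B) -> (A=0 B=7 C=10)
Step 7: fill(A) -> (A=7 B=7 C=10)
Step 8: empty(B) -> (A=7 B=0 C=10)

Answer: 7 0 10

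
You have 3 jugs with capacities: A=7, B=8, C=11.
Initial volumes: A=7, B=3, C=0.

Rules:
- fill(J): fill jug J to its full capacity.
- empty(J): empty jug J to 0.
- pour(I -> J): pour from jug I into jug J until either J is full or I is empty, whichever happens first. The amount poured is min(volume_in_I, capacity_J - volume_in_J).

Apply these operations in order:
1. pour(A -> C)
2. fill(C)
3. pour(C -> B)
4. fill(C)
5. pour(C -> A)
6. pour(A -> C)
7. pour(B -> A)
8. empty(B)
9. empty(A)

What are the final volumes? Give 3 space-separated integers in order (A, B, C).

Answer: 0 0 11

Derivation:
Step 1: pour(A -> C) -> (A=0 B=3 C=7)
Step 2: fill(C) -> (A=0 B=3 C=11)
Step 3: pour(C -> B) -> (A=0 B=8 C=6)
Step 4: fill(C) -> (A=0 B=8 C=11)
Step 5: pour(C -> A) -> (A=7 B=8 C=4)
Step 6: pour(A -> C) -> (A=0 B=8 C=11)
Step 7: pour(B -> A) -> (A=7 B=1 C=11)
Step 8: empty(B) -> (A=7 B=0 C=11)
Step 9: empty(A) -> (A=0 B=0 C=11)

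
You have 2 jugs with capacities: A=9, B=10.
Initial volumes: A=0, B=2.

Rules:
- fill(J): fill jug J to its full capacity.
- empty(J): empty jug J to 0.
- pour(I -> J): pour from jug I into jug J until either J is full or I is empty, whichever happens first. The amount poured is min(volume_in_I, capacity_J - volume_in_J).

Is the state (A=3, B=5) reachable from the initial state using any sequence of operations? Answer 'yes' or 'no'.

Answer: no

Derivation:
BFS explored all 38 reachable states.
Reachable set includes: (0,0), (0,1), (0,2), (0,3), (0,4), (0,5), (0,6), (0,7), (0,8), (0,9), (0,10), (1,0) ...
Target (A=3, B=5) not in reachable set → no.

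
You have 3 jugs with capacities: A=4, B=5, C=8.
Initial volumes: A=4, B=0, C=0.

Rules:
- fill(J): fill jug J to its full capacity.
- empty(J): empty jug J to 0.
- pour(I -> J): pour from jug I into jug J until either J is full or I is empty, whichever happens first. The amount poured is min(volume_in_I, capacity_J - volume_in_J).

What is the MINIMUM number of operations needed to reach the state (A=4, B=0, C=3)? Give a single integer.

Answer: 3

Derivation:
BFS from (A=4, B=0, C=0). One shortest path:
  1. fill(C) -> (A=4 B=0 C=8)
  2. pour(C -> B) -> (A=4 B=5 C=3)
  3. empty(B) -> (A=4 B=0 C=3)
Reached target in 3 moves.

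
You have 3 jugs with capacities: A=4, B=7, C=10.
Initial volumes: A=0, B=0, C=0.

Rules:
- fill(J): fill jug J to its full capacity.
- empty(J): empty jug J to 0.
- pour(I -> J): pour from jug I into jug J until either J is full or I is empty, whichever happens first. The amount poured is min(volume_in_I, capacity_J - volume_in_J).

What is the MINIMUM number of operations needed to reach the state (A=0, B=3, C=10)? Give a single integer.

BFS from (A=0, B=0, C=0). One shortest path:
  1. fill(B) -> (A=0 B=7 C=0)
  2. fill(C) -> (A=0 B=7 C=10)
  3. pour(B -> A) -> (A=4 B=3 C=10)
  4. empty(A) -> (A=0 B=3 C=10)
Reached target in 4 moves.

Answer: 4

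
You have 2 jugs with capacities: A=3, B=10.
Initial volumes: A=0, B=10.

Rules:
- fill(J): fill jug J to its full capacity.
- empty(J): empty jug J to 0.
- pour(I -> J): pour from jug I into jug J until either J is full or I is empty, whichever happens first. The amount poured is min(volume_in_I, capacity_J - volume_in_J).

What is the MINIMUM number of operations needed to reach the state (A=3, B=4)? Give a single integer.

BFS from (A=0, B=10). One shortest path:
  1. pour(B -> A) -> (A=3 B=7)
  2. empty(A) -> (A=0 B=7)
  3. pour(B -> A) -> (A=3 B=4)
Reached target in 3 moves.

Answer: 3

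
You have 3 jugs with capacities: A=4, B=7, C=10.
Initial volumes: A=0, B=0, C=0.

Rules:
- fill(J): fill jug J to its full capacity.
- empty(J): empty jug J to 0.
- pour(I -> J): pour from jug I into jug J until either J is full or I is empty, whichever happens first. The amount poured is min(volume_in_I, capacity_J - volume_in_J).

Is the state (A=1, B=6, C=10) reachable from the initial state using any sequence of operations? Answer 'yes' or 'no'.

Answer: yes

Derivation:
BFS from (A=0, B=0, C=0):
  1. fill(C) -> (A=0 B=0 C=10)
  2. pour(C -> B) -> (A=0 B=7 C=3)
  3. pour(C -> A) -> (A=3 B=7 C=0)
  4. pour(B -> C) -> (A=3 B=0 C=7)
  5. fill(B) -> (A=3 B=7 C=7)
  6. pour(B -> A) -> (A=4 B=6 C=7)
  7. pour(A -> C) -> (A=1 B=6 C=10)
Target reached → yes.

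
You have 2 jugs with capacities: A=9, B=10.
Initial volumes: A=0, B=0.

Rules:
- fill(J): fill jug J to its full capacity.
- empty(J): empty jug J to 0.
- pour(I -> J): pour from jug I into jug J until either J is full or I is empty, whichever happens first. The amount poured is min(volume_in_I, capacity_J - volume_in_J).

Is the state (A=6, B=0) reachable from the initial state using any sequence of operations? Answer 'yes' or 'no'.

Answer: yes

Derivation:
BFS from (A=0, B=0):
  1. fill(A) -> (A=9 B=0)
  2. pour(A -> B) -> (A=0 B=9)
  3. fill(A) -> (A=9 B=9)
  4. pour(A -> B) -> (A=8 B=10)
  5. empty(B) -> (A=8 B=0)
  6. pour(A -> B) -> (A=0 B=8)
  7. fill(A) -> (A=9 B=8)
  8. pour(A -> B) -> (A=7 B=10)
  9. empty(B) -> (A=7 B=0)
  10. pour(A -> B) -> (A=0 B=7)
  11. fill(A) -> (A=9 B=7)
  12. pour(A -> B) -> (A=6 B=10)
  13. empty(B) -> (A=6 B=0)
Target reached → yes.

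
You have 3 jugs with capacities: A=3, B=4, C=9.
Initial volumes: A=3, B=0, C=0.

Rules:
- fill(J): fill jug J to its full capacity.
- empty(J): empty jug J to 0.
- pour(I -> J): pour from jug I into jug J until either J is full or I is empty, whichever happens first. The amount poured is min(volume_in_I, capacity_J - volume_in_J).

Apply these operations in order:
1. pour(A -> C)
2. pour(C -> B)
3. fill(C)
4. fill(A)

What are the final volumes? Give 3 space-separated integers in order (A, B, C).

Step 1: pour(A -> C) -> (A=0 B=0 C=3)
Step 2: pour(C -> B) -> (A=0 B=3 C=0)
Step 3: fill(C) -> (A=0 B=3 C=9)
Step 4: fill(A) -> (A=3 B=3 C=9)

Answer: 3 3 9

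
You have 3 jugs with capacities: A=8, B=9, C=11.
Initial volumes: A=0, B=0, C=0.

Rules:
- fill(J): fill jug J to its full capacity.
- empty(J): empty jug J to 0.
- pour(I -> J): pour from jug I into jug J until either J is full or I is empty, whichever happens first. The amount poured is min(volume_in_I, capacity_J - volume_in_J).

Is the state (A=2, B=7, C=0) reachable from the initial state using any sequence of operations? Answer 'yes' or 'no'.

Answer: yes

Derivation:
BFS from (A=0, B=0, C=0):
  1. fill(C) -> (A=0 B=0 C=11)
  2. pour(C -> B) -> (A=0 B=9 C=2)
  3. pour(C -> A) -> (A=2 B=9 C=0)
  4. pour(B -> C) -> (A=2 B=0 C=9)
  5. fill(B) -> (A=2 B=9 C=9)
  6. pour(B -> C) -> (A=2 B=7 C=11)
  7. empty(C) -> (A=2 B=7 C=0)
Target reached → yes.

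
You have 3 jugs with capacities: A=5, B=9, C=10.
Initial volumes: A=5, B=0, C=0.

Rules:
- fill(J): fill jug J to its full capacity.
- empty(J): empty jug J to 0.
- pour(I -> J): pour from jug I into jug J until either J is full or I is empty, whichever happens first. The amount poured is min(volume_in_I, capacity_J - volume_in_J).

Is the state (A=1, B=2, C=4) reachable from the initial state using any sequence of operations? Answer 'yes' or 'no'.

BFS explored all 372 reachable states.
Reachable set includes: (0,0,0), (0,0,1), (0,0,2), (0,0,3), (0,0,4), (0,0,5), (0,0,6), (0,0,7), (0,0,8), (0,0,9), (0,0,10), (0,1,0) ...
Target (A=1, B=2, C=4) not in reachable set → no.

Answer: no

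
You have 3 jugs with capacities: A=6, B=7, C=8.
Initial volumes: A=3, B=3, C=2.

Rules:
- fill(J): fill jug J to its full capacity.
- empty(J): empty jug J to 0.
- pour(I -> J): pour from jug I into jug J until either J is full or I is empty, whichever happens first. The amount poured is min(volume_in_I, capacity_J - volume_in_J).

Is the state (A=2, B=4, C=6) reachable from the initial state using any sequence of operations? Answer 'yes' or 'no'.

Answer: no

Derivation:
BFS explored all 295 reachable states.
Reachable set includes: (0,0,0), (0,0,1), (0,0,2), (0,0,3), (0,0,4), (0,0,5), (0,0,6), (0,0,7), (0,0,8), (0,1,0), (0,1,1), (0,1,2) ...
Target (A=2, B=4, C=6) not in reachable set → no.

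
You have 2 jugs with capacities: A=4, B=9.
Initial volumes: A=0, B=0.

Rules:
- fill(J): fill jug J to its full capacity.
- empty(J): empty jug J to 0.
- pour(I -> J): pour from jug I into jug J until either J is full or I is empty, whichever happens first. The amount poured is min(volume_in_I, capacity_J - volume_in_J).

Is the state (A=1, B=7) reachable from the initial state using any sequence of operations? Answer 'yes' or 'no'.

Answer: no

Derivation:
BFS explored all 26 reachable states.
Reachable set includes: (0,0), (0,1), (0,2), (0,3), (0,4), (0,5), (0,6), (0,7), (0,8), (0,9), (1,0), (1,9) ...
Target (A=1, B=7) not in reachable set → no.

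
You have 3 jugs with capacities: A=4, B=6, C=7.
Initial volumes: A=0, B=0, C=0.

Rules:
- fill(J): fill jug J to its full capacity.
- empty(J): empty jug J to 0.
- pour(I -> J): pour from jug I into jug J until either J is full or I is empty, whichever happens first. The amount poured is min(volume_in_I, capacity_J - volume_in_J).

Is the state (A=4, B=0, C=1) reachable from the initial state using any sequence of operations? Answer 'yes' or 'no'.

Answer: yes

Derivation:
BFS from (A=0, B=0, C=0):
  1. fill(A) -> (A=4 B=0 C=0)
  2. fill(C) -> (A=4 B=0 C=7)
  3. pour(C -> B) -> (A=4 B=6 C=1)
  4. empty(B) -> (A=4 B=0 C=1)
Target reached → yes.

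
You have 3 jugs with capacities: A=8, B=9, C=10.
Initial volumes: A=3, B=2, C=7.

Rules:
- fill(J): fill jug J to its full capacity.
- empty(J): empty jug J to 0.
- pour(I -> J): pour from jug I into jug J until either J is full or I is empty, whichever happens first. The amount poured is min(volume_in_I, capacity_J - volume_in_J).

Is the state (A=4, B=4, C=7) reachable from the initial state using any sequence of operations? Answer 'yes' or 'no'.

BFS explored all 487 reachable states.
Reachable set includes: (0,0,0), (0,0,1), (0,0,2), (0,0,3), (0,0,4), (0,0,5), (0,0,6), (0,0,7), (0,0,8), (0,0,9), (0,0,10), (0,1,0) ...
Target (A=4, B=4, C=7) not in reachable set → no.

Answer: no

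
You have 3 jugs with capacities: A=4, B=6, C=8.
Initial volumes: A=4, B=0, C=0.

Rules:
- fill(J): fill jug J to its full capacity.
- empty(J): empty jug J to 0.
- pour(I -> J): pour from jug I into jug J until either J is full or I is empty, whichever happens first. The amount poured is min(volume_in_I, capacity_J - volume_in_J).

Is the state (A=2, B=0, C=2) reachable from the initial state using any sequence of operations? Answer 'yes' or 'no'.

Answer: yes

Derivation:
BFS from (A=4, B=0, C=0):
  1. fill(B) -> (A=4 B=6 C=0)
  2. pour(B -> C) -> (A=4 B=0 C=6)
  3. pour(A -> C) -> (A=2 B=0 C=8)
  4. pour(C -> B) -> (A=2 B=6 C=2)
  5. empty(B) -> (A=2 B=0 C=2)
Target reached → yes.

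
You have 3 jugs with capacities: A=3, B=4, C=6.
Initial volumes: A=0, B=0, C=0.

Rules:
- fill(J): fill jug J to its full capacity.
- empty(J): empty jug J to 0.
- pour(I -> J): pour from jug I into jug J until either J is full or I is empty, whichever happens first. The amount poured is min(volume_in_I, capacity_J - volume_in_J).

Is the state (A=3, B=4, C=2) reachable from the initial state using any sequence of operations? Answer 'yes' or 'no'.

Answer: yes

Derivation:
BFS from (A=0, B=0, C=0):
  1. fill(A) -> (A=3 B=0 C=0)
  2. fill(C) -> (A=3 B=0 C=6)
  3. pour(C -> B) -> (A=3 B=4 C=2)
Target reached → yes.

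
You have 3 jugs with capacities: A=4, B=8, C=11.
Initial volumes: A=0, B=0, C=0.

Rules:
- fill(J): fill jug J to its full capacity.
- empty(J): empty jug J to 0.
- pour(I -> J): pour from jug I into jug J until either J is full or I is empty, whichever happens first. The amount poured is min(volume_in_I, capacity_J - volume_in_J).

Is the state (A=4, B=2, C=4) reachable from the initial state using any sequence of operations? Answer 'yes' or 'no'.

Answer: yes

Derivation:
BFS from (A=0, B=0, C=0):
  1. fill(A) -> (A=4 B=0 C=0)
  2. fill(C) -> (A=4 B=0 C=11)
  3. pour(C -> B) -> (A=4 B=8 C=3)
  4. empty(B) -> (A=4 B=0 C=3)
  5. pour(C -> B) -> (A=4 B=3 C=0)
  6. fill(C) -> (A=4 B=3 C=11)
  7. pour(C -> B) -> (A=4 B=8 C=6)
  8. empty(B) -> (A=4 B=0 C=6)
  9. pour(C -> B) -> (A=4 B=6 C=0)
  10. pour(A -> C) -> (A=0 B=6 C=4)
  11. pour(B -> A) -> (A=4 B=2 C=4)
Target reached → yes.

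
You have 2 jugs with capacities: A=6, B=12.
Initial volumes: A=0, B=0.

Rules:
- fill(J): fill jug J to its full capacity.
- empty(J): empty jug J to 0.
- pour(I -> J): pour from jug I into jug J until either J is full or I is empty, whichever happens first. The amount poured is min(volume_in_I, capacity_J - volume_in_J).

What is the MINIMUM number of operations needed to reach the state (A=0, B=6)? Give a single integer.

Answer: 2

Derivation:
BFS from (A=0, B=0). One shortest path:
  1. fill(A) -> (A=6 B=0)
  2. pour(A -> B) -> (A=0 B=6)
Reached target in 2 moves.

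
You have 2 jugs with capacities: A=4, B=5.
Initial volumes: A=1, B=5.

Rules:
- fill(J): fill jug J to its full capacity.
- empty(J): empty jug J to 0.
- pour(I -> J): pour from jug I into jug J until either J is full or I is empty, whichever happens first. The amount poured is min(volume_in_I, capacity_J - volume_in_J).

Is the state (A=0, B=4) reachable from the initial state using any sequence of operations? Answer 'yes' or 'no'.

Answer: yes

Derivation:
BFS from (A=1, B=5):
  1. fill(A) -> (A=4 B=5)
  2. empty(B) -> (A=4 B=0)
  3. pour(A -> B) -> (A=0 B=4)
Target reached → yes.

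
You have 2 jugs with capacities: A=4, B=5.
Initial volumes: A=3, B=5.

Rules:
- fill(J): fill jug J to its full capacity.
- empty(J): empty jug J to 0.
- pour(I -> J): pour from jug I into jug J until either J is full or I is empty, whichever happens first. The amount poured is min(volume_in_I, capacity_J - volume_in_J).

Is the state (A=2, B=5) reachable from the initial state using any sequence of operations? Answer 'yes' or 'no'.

Answer: yes

Derivation:
BFS from (A=3, B=5):
  1. empty(B) -> (A=3 B=0)
  2. pour(A -> B) -> (A=0 B=3)
  3. fill(A) -> (A=4 B=3)
  4. pour(A -> B) -> (A=2 B=5)
Target reached → yes.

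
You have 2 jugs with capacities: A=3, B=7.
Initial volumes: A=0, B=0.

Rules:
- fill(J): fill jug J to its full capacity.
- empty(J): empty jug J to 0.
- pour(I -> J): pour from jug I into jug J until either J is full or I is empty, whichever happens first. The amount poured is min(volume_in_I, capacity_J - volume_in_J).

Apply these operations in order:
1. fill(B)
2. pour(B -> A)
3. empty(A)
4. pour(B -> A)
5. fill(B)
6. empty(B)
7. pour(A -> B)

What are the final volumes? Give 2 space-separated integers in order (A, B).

Answer: 0 3

Derivation:
Step 1: fill(B) -> (A=0 B=7)
Step 2: pour(B -> A) -> (A=3 B=4)
Step 3: empty(A) -> (A=0 B=4)
Step 4: pour(B -> A) -> (A=3 B=1)
Step 5: fill(B) -> (A=3 B=7)
Step 6: empty(B) -> (A=3 B=0)
Step 7: pour(A -> B) -> (A=0 B=3)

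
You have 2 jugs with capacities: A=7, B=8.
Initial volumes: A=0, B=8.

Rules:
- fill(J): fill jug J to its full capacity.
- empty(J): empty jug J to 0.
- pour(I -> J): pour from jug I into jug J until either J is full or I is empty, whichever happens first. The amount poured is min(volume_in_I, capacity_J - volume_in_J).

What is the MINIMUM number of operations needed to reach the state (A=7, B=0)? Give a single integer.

Answer: 2

Derivation:
BFS from (A=0, B=8). One shortest path:
  1. fill(A) -> (A=7 B=8)
  2. empty(B) -> (A=7 B=0)
Reached target in 2 moves.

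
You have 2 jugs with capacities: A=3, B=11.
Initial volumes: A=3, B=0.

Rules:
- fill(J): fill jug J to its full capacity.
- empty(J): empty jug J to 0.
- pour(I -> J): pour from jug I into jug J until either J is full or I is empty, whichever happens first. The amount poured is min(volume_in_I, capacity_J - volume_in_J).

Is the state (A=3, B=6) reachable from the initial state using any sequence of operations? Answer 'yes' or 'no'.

Answer: yes

Derivation:
BFS from (A=3, B=0):
  1. pour(A -> B) -> (A=0 B=3)
  2. fill(A) -> (A=3 B=3)
  3. pour(A -> B) -> (A=0 B=6)
  4. fill(A) -> (A=3 B=6)
Target reached → yes.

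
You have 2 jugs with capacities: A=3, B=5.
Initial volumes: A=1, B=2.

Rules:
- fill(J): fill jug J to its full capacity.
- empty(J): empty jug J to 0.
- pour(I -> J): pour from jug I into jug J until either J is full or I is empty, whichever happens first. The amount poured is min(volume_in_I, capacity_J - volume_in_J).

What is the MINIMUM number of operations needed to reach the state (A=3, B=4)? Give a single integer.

Answer: 4

Derivation:
BFS from (A=1, B=2). One shortest path:
  1. empty(A) -> (A=0 B=2)
  2. pour(B -> A) -> (A=2 B=0)
  3. fill(B) -> (A=2 B=5)
  4. pour(B -> A) -> (A=3 B=4)
Reached target in 4 moves.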